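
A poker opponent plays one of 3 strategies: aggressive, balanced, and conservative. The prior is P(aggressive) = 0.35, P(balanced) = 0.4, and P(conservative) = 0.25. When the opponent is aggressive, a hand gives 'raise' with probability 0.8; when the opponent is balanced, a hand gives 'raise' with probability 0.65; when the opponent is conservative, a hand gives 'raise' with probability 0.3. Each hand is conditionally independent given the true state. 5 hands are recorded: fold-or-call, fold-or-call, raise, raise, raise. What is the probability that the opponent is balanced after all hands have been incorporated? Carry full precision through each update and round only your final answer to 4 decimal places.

0.5623

After 'fold-or-call': normaliser = 0.2·0.3500 + 0.35·0.4000 + 0.7·0.2500; P(aggressive) ≈ 0.1818, P(balanced) ≈ 0.3636, P(conservative) ≈ 0.4545
After 'fold-or-call': normaliser = 0.2·0.1818 + 0.35·0.3636 + 0.7·0.4545; P(aggressive) ≈ 0.0755, P(balanced) ≈ 0.2642, P(conservative) ≈ 0.6604
After 'raise': normaliser = 0.8·0.0755 + 0.65·0.2642 + 0.3·0.6604; P(aggressive) ≈ 0.1404, P(balanced) ≈ 0.3991, P(conservative) ≈ 0.4605
After 'raise': normaliser = 0.8·0.1404 + 0.65·0.3991 + 0.3·0.4605; P(aggressive) ≈ 0.2202, P(balanced) ≈ 0.5088, P(conservative) ≈ 0.2710
After 'raise': normaliser = 0.8·0.2202 + 0.65·0.5088 + 0.3·0.2710; P(aggressive) ≈ 0.2995, P(balanced) ≈ 0.5623, P(conservative) ≈ 0.1382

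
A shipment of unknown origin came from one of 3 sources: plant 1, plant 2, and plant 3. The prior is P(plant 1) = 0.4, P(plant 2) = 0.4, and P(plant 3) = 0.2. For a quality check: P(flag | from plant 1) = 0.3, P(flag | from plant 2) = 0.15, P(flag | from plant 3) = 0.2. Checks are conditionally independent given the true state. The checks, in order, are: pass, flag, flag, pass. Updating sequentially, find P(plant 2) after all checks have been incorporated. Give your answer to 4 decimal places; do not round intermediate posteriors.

0.2222

Apply Bayes' rule sequentially, carrying P(plant 2) forward.
After 'pass': normaliser = 0.7·0.4000 + 0.85·0.4000 + 0.8·0.2000; P(plant 1) ≈ 0.3590, P(plant 2) ≈ 0.4359, P(plant 3) ≈ 0.2051
After 'flag': normaliser = 0.3·0.3590 + 0.15·0.4359 + 0.2·0.2051; P(plant 1) ≈ 0.5030, P(plant 2) ≈ 0.3054, P(plant 3) ≈ 0.1916
After 'flag': normaliser = 0.3·0.5030 + 0.15·0.3054 + 0.2·0.1916; P(plant 1) ≈ 0.6420, P(plant 2) ≈ 0.1949, P(plant 3) ≈ 0.1631
After 'pass': normaliser = 0.7·0.6420 + 0.85·0.1949 + 0.8·0.1631; P(plant 1) ≈ 0.6028, P(plant 2) ≈ 0.2222, P(plant 3) ≈ 0.1750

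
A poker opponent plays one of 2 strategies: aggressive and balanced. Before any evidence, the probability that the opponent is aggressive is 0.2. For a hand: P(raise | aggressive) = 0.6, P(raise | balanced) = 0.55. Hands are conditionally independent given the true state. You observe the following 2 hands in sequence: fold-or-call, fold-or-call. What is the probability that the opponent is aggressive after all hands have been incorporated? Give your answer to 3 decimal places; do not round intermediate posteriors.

Apply Bayes' rule sequentially, carrying P(aggressive) forward.
After 'fold-or-call': P(aggressive) = 0.4·0.2000 / (0.4·0.2000 + 0.45·0.8000) ≈ 0.1818
After 'fold-or-call': P(aggressive) = 0.4·0.1818 / (0.4·0.1818 + 0.45·0.8182) ≈ 0.1649

0.165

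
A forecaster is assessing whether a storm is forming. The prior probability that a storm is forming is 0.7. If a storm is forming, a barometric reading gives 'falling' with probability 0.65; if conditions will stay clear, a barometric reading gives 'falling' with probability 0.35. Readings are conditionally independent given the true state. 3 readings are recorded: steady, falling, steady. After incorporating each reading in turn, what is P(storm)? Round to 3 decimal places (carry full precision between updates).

After 'steady': P(storm) = 0.35·0.7000 / (0.35·0.7000 + 0.65·0.3000) ≈ 0.5568
After 'falling': P(storm) = 0.65·0.5568 / (0.65·0.5568 + 0.35·0.4432) ≈ 0.7000
After 'steady': P(storm) = 0.35·0.7000 / (0.35·0.7000 + 0.65·0.3000) ≈ 0.5568

0.557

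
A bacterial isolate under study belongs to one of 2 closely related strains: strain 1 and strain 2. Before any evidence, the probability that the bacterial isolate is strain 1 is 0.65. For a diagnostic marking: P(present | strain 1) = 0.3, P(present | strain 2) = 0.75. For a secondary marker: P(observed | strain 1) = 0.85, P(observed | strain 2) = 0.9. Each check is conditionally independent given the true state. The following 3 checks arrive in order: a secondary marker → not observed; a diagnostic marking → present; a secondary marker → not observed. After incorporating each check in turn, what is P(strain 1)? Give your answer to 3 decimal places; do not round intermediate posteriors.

After a secondary marker='not observed': P(strain 1) = 0.15·0.6500 / (0.15·0.6500 + 0.1·0.3500) ≈ 0.7358
After a diagnostic marking='present': P(strain 1) = 0.3·0.7358 / (0.3·0.7358 + 0.75·0.2642) ≈ 0.5270
After a secondary marker='not observed': P(strain 1) = 0.15·0.5270 / (0.15·0.5270 + 0.1·0.4730) ≈ 0.6257

0.626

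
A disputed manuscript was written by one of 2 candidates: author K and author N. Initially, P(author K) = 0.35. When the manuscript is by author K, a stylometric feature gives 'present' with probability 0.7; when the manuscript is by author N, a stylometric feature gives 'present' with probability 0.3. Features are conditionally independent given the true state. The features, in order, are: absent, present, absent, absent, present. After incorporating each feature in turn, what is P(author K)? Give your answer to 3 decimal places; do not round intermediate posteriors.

Apply Bayes' rule sequentially, carrying P(author K) forward.
After 'absent': P(author K) = 0.3·0.3500 / (0.3·0.3500 + 0.7·0.6500) ≈ 0.1875
After 'present': P(author K) = 0.7·0.1875 / (0.7·0.1875 + 0.3·0.8125) ≈ 0.3500
After 'absent': P(author K) = 0.3·0.3500 / (0.3·0.3500 + 0.7·0.6500) ≈ 0.1875
After 'absent': P(author K) = 0.3·0.1875 / (0.3·0.1875 + 0.7·0.8125) ≈ 0.0900
After 'present': P(author K) = 0.7·0.0900 / (0.7·0.0900 + 0.3·0.9100) ≈ 0.1875

0.188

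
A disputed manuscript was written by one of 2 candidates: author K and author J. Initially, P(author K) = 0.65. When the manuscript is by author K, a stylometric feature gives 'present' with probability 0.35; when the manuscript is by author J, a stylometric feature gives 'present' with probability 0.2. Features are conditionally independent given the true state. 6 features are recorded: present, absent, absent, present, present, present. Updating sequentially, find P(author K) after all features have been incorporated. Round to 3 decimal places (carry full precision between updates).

0.920

After 'present': P(author K) = 0.35·0.6500 / (0.35·0.6500 + 0.2·0.3500) ≈ 0.7647
After 'absent': P(author K) = 0.65·0.7647 / (0.65·0.7647 + 0.8·0.2353) ≈ 0.7253
After 'absent': P(author K) = 0.65·0.7253 / (0.65·0.7253 + 0.8·0.2747) ≈ 0.6821
After 'present': P(author K) = 0.35·0.6821 / (0.35·0.6821 + 0.2·0.3179) ≈ 0.7897
After 'present': P(author K) = 0.35·0.7897 / (0.35·0.7897 + 0.2·0.2103) ≈ 0.8679
After 'present': P(author K) = 0.35·0.8679 / (0.35·0.8679 + 0.2·0.1321) ≈ 0.9200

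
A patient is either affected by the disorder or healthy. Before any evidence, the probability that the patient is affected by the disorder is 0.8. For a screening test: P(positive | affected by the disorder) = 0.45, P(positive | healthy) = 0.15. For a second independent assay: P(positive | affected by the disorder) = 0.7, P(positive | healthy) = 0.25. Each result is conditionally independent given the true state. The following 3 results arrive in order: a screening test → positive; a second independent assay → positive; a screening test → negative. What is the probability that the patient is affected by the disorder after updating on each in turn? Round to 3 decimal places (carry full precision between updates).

Each posterior becomes the prior for the next update.
After a screening test='positive': P(affected) = 0.45·0.8000 / (0.45·0.8000 + 0.15·0.2000) ≈ 0.9231
After a second independent assay='positive': P(affected) = 0.7·0.9231 / (0.7·0.9231 + 0.25·0.0769) ≈ 0.9711
After a screening test='negative': P(affected) = 0.55·0.9711 / (0.55·0.9711 + 0.85·0.0289) ≈ 0.9560

0.956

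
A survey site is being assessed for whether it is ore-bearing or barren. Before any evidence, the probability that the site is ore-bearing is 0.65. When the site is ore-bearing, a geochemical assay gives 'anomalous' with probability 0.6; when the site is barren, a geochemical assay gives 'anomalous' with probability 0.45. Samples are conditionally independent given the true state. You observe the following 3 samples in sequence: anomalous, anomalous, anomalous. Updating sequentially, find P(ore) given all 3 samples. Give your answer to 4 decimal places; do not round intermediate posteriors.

0.8149

After 'anomalous': P(ore) = 0.6·0.6500 / (0.6·0.6500 + 0.45·0.3500) ≈ 0.7123
After 'anomalous': P(ore) = 0.6·0.7123 / (0.6·0.7123 + 0.45·0.2877) ≈ 0.7675
After 'anomalous': P(ore) = 0.6·0.7675 / (0.6·0.7675 + 0.45·0.2325) ≈ 0.8149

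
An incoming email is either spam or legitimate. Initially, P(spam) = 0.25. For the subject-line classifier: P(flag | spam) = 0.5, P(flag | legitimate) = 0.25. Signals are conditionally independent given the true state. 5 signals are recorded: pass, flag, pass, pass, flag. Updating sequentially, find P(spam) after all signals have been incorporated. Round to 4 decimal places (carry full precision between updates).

After 'pass': P(spam) = 0.5·0.2500 / (0.5·0.2500 + 0.75·0.7500) ≈ 0.1818
After 'flag': P(spam) = 0.5·0.1818 / (0.5·0.1818 + 0.25·0.8182) ≈ 0.3077
After 'pass': P(spam) = 0.5·0.3077 / (0.5·0.3077 + 0.75·0.6923) ≈ 0.2286
After 'pass': P(spam) = 0.5·0.2286 / (0.5·0.2286 + 0.75·0.7714) ≈ 0.1649
After 'flag': P(spam) = 0.5·0.1649 / (0.5·0.1649 + 0.25·0.8351) ≈ 0.2832

0.2832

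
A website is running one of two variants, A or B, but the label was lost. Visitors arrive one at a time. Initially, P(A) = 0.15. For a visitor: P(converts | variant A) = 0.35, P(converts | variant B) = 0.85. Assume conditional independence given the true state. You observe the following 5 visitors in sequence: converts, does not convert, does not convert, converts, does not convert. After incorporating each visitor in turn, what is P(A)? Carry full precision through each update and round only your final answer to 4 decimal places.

0.7088

After 'converts': P(A) = 0.35·0.1500 / (0.35·0.1500 + 0.85·0.8500) ≈ 0.0677
After 'does not convert': P(A) = 0.65·0.0677 / (0.65·0.0677 + 0.15·0.9323) ≈ 0.2395
After 'does not convert': P(A) = 0.65·0.2395 / (0.65·0.2395 + 0.15·0.7605) ≈ 0.5771
After 'converts': P(A) = 0.35·0.5771 / (0.35·0.5771 + 0.85·0.4229) ≈ 0.3597
After 'does not convert': P(A) = 0.65·0.3597 / (0.65·0.3597 + 0.15·0.6403) ≈ 0.7088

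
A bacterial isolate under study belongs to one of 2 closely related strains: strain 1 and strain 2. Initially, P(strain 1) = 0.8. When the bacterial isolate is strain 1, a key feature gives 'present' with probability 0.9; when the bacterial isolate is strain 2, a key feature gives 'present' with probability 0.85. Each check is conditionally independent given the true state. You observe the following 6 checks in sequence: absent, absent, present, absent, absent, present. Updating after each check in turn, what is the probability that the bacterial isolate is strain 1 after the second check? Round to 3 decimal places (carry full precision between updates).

0.640

Apply Bayes' rule sequentially, carrying P(strain 1) forward.
After 'absent': P(strain 1) = 0.1·0.8000 / (0.1·0.8000 + 0.15·0.2000) ≈ 0.7273
After 'absent': P(strain 1) = 0.1·0.7273 / (0.1·0.7273 + 0.15·0.2727) ≈ 0.6400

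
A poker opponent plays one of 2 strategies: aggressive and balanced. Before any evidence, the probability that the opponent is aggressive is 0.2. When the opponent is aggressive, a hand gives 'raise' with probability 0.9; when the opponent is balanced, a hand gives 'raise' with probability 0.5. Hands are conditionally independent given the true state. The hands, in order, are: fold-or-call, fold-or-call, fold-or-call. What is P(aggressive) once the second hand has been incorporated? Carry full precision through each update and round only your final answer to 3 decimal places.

0.010

After 'fold-or-call': P(aggressive) = 0.1·0.2000 / (0.1·0.2000 + 0.5·0.8000) ≈ 0.0476
After 'fold-or-call': P(aggressive) = 0.1·0.0476 / (0.1·0.0476 + 0.5·0.9524) ≈ 0.0099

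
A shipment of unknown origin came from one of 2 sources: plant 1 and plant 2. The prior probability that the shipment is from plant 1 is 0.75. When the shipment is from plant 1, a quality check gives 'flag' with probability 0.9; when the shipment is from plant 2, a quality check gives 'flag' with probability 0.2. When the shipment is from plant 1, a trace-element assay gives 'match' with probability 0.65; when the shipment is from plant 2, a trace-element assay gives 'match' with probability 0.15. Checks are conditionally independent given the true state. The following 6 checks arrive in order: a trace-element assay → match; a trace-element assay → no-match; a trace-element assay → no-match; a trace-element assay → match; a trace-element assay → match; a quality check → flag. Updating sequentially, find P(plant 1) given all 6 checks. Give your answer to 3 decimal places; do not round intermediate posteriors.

0.995

After a trace-element assay='match': P(plant 1) = 0.65·0.7500 / (0.65·0.7500 + 0.15·0.2500) ≈ 0.9286
After a trace-element assay='no-match': P(plant 1) = 0.35·0.9286 / (0.35·0.9286 + 0.85·0.0714) ≈ 0.8426
After a trace-element assay='no-match': P(plant 1) = 0.35·0.8426 / (0.35·0.8426 + 0.85·0.1574) ≈ 0.6879
After a trace-element assay='match': P(plant 1) = 0.65·0.6879 / (0.65·0.6879 + 0.15·0.3121) ≈ 0.9052
After a trace-element assay='match': P(plant 1) = 0.65·0.9052 / (0.65·0.9052 + 0.15·0.0948) ≈ 0.9764
After a quality check='flag': P(plant 1) = 0.9·0.9764 / (0.9·0.9764 + 0.2·0.0236) ≈ 0.9947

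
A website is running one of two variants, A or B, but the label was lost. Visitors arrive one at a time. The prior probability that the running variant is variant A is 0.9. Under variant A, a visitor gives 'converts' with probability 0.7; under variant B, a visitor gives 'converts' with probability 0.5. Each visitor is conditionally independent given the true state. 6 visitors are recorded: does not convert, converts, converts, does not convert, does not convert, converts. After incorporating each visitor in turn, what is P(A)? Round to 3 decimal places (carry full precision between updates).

0.842

After 'does not convert': P(A) = 0.3·0.9000 / (0.3·0.9000 + 0.5·0.1000) ≈ 0.8438
After 'converts': P(A) = 0.7·0.8438 / (0.7·0.8438 + 0.5·0.1562) ≈ 0.8832
After 'converts': P(A) = 0.7·0.8832 / (0.7·0.8832 + 0.5·0.1168) ≈ 0.9137
After 'does not convert': P(A) = 0.3·0.9137 / (0.3·0.9137 + 0.5·0.0863) ≈ 0.8640
After 'does not convert': P(A) = 0.3·0.8640 / (0.3·0.8640 + 0.5·0.1360) ≈ 0.7921
After 'converts': P(A) = 0.7·0.7921 / (0.7·0.7921 + 0.5·0.2079) ≈ 0.8421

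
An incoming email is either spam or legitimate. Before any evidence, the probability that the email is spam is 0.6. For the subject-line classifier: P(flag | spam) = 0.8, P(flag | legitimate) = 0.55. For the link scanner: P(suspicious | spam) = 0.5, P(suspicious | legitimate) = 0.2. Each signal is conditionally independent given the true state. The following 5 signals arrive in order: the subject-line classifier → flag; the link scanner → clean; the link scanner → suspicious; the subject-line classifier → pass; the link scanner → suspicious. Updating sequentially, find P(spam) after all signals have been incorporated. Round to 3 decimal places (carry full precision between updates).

Each posterior becomes the prior for the next update.
After the subject-line classifier='flag': P(spam) = 0.8·0.6000 / (0.8·0.6000 + 0.55·0.4000) ≈ 0.6857
After the link scanner='clean': P(spam) = 0.5·0.6857 / (0.5·0.6857 + 0.8·0.3143) ≈ 0.5769
After the link scanner='suspicious': P(spam) = 0.5·0.5769 / (0.5·0.5769 + 0.2·0.4231) ≈ 0.7732
After the subject-line classifier='pass': P(spam) = 0.2·0.7732 / (0.2·0.7732 + 0.45·0.2268) ≈ 0.6024
After the link scanner='suspicious': P(spam) = 0.5·0.6024 / (0.5·0.6024 + 0.2·0.3976) ≈ 0.7911

0.791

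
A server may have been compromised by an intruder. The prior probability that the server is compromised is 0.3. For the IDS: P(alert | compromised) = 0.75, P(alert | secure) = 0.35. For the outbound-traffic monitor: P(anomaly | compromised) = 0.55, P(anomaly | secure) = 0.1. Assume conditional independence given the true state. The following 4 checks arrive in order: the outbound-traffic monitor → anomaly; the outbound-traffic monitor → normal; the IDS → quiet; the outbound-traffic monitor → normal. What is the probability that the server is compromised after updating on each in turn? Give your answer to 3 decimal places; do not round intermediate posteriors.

0.185

After the outbound-traffic monitor='anomaly': P(compromised) = 0.55·0.3000 / (0.55·0.3000 + 0.1·0.7000) ≈ 0.7021
After the outbound-traffic monitor='normal': P(compromised) = 0.45·0.7021 / (0.45·0.7021 + 0.9·0.2979) ≈ 0.5410
After the IDS='quiet': P(compromised) = 0.25·0.5410 / (0.25·0.5410 + 0.65·0.4590) ≈ 0.3119
After the outbound-traffic monitor='normal': P(compromised) = 0.45·0.3119 / (0.45·0.3119 + 0.9·0.6881) ≈ 0.1848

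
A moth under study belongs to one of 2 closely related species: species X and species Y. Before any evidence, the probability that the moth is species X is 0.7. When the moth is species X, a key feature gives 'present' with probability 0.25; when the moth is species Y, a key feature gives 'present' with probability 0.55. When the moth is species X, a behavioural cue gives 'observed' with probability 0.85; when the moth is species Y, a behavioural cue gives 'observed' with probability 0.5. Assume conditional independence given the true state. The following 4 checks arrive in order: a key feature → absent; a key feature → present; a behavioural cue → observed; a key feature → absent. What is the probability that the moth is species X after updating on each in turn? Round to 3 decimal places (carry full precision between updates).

0.834

Each posterior becomes the prior for the next update.
After a key feature='absent': P(species X) = 0.75·0.7000 / (0.75·0.7000 + 0.45·0.3000) ≈ 0.7955
After a key feature='present': P(species X) = 0.25·0.7955 / (0.25·0.7955 + 0.55·0.2045) ≈ 0.6387
After a behavioural cue='observed': P(species X) = 0.85·0.6387 / (0.85·0.6387 + 0.5·0.3613) ≈ 0.7503
After a key feature='absent': P(species X) = 0.75·0.7503 / (0.75·0.7503 + 0.45·0.2497) ≈ 0.8336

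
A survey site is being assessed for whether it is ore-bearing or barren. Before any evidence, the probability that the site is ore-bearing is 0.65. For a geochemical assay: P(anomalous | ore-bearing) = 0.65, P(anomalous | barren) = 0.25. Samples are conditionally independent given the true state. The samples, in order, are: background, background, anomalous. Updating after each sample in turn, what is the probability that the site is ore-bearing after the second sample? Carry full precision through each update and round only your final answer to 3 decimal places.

0.288

After 'background': P(ore) = 0.35·0.6500 / (0.35·0.6500 + 0.75·0.3500) ≈ 0.4643
After 'background': P(ore) = 0.35·0.4643 / (0.35·0.4643 + 0.75·0.5357) ≈ 0.2880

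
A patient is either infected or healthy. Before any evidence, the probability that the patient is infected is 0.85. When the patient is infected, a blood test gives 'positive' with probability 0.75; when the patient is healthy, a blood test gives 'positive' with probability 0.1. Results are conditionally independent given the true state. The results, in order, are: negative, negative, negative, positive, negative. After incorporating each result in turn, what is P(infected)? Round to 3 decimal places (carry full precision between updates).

0.202

After 'negative': P(infected) = 0.25·0.8500 / (0.25·0.8500 + 0.9·0.1500) ≈ 0.6115
After 'negative': P(infected) = 0.25·0.6115 / (0.25·0.6115 + 0.9·0.3885) ≈ 0.3042
After 'negative': P(infected) = 0.25·0.3042 / (0.25·0.3042 + 0.9·0.6958) ≈ 0.1083
After 'positive': P(infected) = 0.75·0.1083 / (0.75·0.1083 + 0.1·0.8917) ≈ 0.4767
After 'negative': P(infected) = 0.25·0.4767 / (0.25·0.4767 + 0.9·0.5233) ≈ 0.2019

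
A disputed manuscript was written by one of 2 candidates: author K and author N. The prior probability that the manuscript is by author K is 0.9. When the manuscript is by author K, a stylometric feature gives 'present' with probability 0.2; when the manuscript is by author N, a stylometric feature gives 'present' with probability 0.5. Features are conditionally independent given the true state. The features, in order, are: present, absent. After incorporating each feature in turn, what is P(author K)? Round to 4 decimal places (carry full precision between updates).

After 'present': P(author K) = 0.2·0.9000 / (0.2·0.9000 + 0.5·0.1000) ≈ 0.7826
After 'absent': P(author K) = 0.8·0.7826 / (0.8·0.7826 + 0.5·0.2174) ≈ 0.8521

0.8521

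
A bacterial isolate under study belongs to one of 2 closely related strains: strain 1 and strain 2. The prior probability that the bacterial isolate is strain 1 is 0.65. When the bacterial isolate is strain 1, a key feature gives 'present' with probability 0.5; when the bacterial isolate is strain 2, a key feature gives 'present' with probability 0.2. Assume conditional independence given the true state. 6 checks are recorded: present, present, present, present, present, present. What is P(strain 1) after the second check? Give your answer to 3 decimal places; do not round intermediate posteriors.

After 'present': P(strain 1) = 0.5·0.6500 / (0.5·0.6500 + 0.2·0.3500) ≈ 0.8228
After 'present': P(strain 1) = 0.5·0.8228 / (0.5·0.8228 + 0.2·0.1772) ≈ 0.9207

0.921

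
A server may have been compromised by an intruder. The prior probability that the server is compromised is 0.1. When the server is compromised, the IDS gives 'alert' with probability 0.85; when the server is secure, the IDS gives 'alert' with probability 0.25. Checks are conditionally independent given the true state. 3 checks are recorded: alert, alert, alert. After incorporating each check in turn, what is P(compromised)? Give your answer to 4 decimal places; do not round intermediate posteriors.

After 'alert': P(compromised) = 0.85·0.1000 / (0.85·0.1000 + 0.25·0.9000) ≈ 0.2742
After 'alert': P(compromised) = 0.85·0.2742 / (0.85·0.2742 + 0.25·0.7258) ≈ 0.5623
After 'alert': P(compromised) = 0.85·0.5623 / (0.85·0.5623 + 0.25·0.4377) ≈ 0.8137

0.8137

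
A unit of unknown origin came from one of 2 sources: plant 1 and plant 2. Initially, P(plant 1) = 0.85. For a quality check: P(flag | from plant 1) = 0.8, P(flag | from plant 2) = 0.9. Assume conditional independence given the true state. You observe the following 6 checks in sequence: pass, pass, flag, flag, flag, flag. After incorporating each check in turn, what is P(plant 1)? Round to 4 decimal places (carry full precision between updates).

Each posterior becomes the prior for the next update.
After 'pass': P(plant 1) = 0.2·0.8500 / (0.2·0.8500 + 0.1·0.1500) ≈ 0.9189
After 'pass': P(plant 1) = 0.2·0.9189 / (0.2·0.9189 + 0.1·0.0811) ≈ 0.9577
After 'flag': P(plant 1) = 0.8·0.9577 / (0.8·0.9577 + 0.9·0.0423) ≈ 0.9527
After 'flag': P(plant 1) = 0.8·0.9527 / (0.8·0.9527 + 0.9·0.0473) ≈ 0.9471
After 'flag': P(plant 1) = 0.8·0.9471 / (0.8·0.9471 + 0.9·0.0529) ≈ 0.9409
After 'flag': P(plant 1) = 0.8·0.9409 / (0.8·0.9409 + 0.9·0.0591) ≈ 0.9340

0.9340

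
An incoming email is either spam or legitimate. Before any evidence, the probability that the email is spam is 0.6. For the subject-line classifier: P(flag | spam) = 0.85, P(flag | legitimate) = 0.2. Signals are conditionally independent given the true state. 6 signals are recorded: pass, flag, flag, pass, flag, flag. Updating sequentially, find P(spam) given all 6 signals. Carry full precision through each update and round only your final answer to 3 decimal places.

Apply Bayes' rule sequentially, carrying P(spam) forward.
After 'pass': P(spam) = 0.15·0.6000 / (0.15·0.6000 + 0.8·0.4000) ≈ 0.2195
After 'flag': P(spam) = 0.85·0.2195 / (0.85·0.2195 + 0.2·0.7805) ≈ 0.5445
After 'flag': P(spam) = 0.85·0.5445 / (0.85·0.5445 + 0.2·0.4555) ≈ 0.8355
After 'pass': P(spam) = 0.15·0.8355 / (0.15·0.8355 + 0.8·0.1645) ≈ 0.4878
After 'flag': P(spam) = 0.85·0.4878 / (0.85·0.4878 + 0.2·0.5122) ≈ 0.8019
After 'flag': P(spam) = 0.85·0.8019 / (0.85·0.8019 + 0.2·0.1981) ≈ 0.9451

0.945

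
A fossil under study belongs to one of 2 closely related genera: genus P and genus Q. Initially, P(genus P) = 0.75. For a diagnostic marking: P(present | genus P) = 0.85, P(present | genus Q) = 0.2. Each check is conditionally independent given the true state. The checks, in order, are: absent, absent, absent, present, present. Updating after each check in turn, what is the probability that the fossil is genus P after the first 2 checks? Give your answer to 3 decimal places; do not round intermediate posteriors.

After 'absent': P(genus P) = 0.15·0.7500 / (0.15·0.7500 + 0.8·0.2500) ≈ 0.3600
After 'absent': P(genus P) = 0.15·0.3600 / (0.15·0.3600 + 0.8·0.6400) ≈ 0.0954

0.095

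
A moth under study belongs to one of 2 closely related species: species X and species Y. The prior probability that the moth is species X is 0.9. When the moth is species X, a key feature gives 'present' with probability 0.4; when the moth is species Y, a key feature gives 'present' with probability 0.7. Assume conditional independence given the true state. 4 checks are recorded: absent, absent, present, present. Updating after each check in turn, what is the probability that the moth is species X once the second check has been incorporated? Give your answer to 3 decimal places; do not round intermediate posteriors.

After 'absent': P(species X) = 0.6·0.9000 / (0.6·0.9000 + 0.3·0.1000) ≈ 0.9474
After 'absent': P(species X) = 0.6·0.9474 / (0.6·0.9474 + 0.3·0.0526) ≈ 0.9730

0.973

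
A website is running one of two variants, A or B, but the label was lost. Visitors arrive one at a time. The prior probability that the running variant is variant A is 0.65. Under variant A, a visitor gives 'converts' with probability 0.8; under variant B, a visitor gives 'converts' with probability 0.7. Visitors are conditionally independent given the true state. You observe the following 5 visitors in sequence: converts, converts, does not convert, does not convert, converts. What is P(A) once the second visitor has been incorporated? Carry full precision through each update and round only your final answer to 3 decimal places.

0.708

After 'converts': P(A) = 0.8·0.6500 / (0.8·0.6500 + 0.7·0.3500) ≈ 0.6797
After 'converts': P(A) = 0.8·0.6797 / (0.8·0.6797 + 0.7·0.3203) ≈ 0.7081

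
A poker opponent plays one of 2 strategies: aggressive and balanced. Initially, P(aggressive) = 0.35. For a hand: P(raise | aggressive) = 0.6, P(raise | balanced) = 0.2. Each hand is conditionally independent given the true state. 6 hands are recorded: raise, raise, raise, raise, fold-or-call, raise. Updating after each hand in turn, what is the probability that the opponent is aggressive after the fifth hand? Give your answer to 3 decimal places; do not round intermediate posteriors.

After 'raise': P(aggressive) = 0.6·0.3500 / (0.6·0.3500 + 0.2·0.6500) ≈ 0.6176
After 'raise': P(aggressive) = 0.6·0.6176 / (0.6·0.6176 + 0.2·0.3824) ≈ 0.8289
After 'raise': P(aggressive) = 0.6·0.8289 / (0.6·0.8289 + 0.2·0.1711) ≈ 0.9356
After 'raise': P(aggressive) = 0.6·0.9356 / (0.6·0.9356 + 0.2·0.0644) ≈ 0.9776
After 'fold-or-call': P(aggressive) = 0.4·0.9776 / (0.4·0.9776 + 0.8·0.0224) ≈ 0.9562

0.956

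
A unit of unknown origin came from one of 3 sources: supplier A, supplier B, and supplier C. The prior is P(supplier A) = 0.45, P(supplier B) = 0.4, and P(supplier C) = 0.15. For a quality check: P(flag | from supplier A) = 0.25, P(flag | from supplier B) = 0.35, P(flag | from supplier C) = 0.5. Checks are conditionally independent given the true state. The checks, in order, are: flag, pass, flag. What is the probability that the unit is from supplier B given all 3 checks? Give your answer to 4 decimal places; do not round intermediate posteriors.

Apply Bayes' rule sequentially, carrying P(supplier B) forward.
After 'flag': normaliser = 0.25·0.4500 + 0.35·0.4000 + 0.5·0.1500; P(supplier A) ≈ 0.3435, P(supplier B) ≈ 0.4275, P(supplier C) ≈ 0.2290
After 'pass': normaliser = 0.75·0.3435 + 0.65·0.4275 + 0.5·0.2290; P(supplier A) ≈ 0.3964, P(supplier B) ≈ 0.4275, P(supplier C) ≈ 0.1762
After 'flag': normaliser = 0.25·0.3964 + 0.35·0.4275 + 0.5·0.1762; P(supplier A) ≈ 0.2942, P(supplier B) ≈ 0.4443, P(supplier C) ≈ 0.2615

0.4443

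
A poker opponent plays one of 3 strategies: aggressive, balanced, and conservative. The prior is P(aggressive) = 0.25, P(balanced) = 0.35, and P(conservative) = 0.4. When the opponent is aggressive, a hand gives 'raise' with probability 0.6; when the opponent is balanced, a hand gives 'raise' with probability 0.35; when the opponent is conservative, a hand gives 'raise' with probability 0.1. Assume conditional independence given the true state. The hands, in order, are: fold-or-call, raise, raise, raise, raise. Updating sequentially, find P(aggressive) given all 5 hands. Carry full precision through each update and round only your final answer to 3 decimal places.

0.790

After 'fold-or-call': normaliser = 0.4·0.2500 + 0.65·0.3500 + 0.9·0.4000; P(aggressive) ≈ 0.1455, P(balanced) ≈ 0.3309, P(conservative) ≈ 0.5236
After 'raise': normaliser = 0.6·0.1455 + 0.35·0.3309 + 0.1·0.5236; P(aggressive) ≈ 0.3416, P(balanced) ≈ 0.4534, P(conservative) ≈ 0.2050
After 'raise': normaliser = 0.6·0.3416 + 0.35·0.4534 + 0.1·0.2050; P(aggressive) ≈ 0.5336, P(balanced) ≈ 0.4131, P(conservative) ≈ 0.0534
After 'raise': normaliser = 0.6·0.5336 + 0.35·0.4131 + 0.1·0.0534; P(aggressive) ≈ 0.6811, P(balanced) ≈ 0.3076, P(conservative) ≈ 0.0114
After 'raise': normaliser = 0.6·0.6811 + 0.35·0.3076 + 0.1·0.0114; P(aggressive) ≈ 0.7898, P(balanced) ≈ 0.2080, P(conservative) ≈ 0.0022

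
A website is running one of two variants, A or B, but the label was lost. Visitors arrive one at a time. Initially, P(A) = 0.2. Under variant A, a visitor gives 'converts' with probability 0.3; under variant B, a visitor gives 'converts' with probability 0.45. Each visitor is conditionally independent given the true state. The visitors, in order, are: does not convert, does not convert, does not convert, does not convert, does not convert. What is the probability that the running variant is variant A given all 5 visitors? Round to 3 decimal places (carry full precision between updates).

After 'does not convert': P(A) = 0.7·0.2000 / (0.7·0.2000 + 0.55·0.8000) ≈ 0.2414
After 'does not convert': P(A) = 0.7·0.2414 / (0.7·0.2414 + 0.55·0.7586) ≈ 0.2882
After 'does not convert': P(A) = 0.7·0.2882 / (0.7·0.2882 + 0.55·0.7118) ≈ 0.3401
After 'does not convert': P(A) = 0.7·0.3401 / (0.7·0.3401 + 0.55·0.6599) ≈ 0.3961
After 'does not convert': P(A) = 0.7·0.3961 / (0.7·0.3961 + 0.55·0.6039) ≈ 0.4550

0.455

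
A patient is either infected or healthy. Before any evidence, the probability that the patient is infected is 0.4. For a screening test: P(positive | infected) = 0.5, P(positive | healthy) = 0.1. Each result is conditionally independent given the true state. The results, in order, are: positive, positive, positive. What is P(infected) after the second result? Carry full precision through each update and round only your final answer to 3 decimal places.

After 'positive': P(infected) = 0.5·0.4000 / (0.5·0.4000 + 0.1·0.6000) ≈ 0.7692
After 'positive': P(infected) = 0.5·0.7692 / (0.5·0.7692 + 0.1·0.2308) ≈ 0.9434

0.943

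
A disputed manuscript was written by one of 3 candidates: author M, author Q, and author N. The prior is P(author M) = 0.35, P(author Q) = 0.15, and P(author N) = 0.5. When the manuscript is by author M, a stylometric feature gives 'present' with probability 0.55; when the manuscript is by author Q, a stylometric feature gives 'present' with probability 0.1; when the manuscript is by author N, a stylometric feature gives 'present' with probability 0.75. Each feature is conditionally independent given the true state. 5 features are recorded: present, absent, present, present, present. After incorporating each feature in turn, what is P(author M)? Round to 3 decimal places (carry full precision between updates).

0.267

After 'present': normaliser = 0.55·0.3500 + 0.1·0.1500 + 0.75·0.5000; P(author M) ≈ 0.3305, P(author Q) ≈ 0.0258, P(author N) ≈ 0.6438
After 'absent': normaliser = 0.45·0.3305 + 0.9·0.0258 + 0.25·0.6438; P(author M) ≈ 0.4468, P(author Q) ≈ 0.0696, P(author N) ≈ 0.4836
After 'present': normaliser = 0.55·0.4468 + 0.1·0.0696 + 0.75·0.4836; P(author M) ≈ 0.3993, P(author Q) ≈ 0.0113, P(author N) ≈ 0.5893
After 'present': normaliser = 0.55·0.3993 + 0.1·0.0113 + 0.75·0.5893; P(author M) ≈ 0.3314, P(author Q) ≈ 0.0017, P(author N) ≈ 0.6669
After 'present': normaliser = 0.55·0.3314 + 0.1·0.0017 + 0.75·0.6669; P(author M) ≈ 0.2670, P(author Q) ≈ 0.0003, P(author N) ≈ 0.7327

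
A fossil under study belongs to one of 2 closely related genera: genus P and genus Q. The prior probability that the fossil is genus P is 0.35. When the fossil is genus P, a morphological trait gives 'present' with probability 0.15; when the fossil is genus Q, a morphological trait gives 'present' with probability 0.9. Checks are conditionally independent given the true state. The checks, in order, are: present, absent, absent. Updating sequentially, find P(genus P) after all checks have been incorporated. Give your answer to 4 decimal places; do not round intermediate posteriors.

0.8664

After 'present': P(genus P) = 0.15·0.3500 / (0.15·0.3500 + 0.9·0.6500) ≈ 0.0824
After 'absent': P(genus P) = 0.85·0.0824 / (0.85·0.0824 + 0.1·0.9176) ≈ 0.4327
After 'absent': P(genus P) = 0.85·0.4327 / (0.85·0.4327 + 0.1·0.5673) ≈ 0.8664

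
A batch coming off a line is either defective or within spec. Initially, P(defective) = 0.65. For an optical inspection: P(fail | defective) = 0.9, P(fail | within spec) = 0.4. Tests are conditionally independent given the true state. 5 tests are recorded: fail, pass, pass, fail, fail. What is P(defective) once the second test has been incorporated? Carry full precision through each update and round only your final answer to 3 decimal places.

After 'fail': P(defective) = 0.9·0.6500 / (0.9·0.6500 + 0.4·0.3500) ≈ 0.8069
After 'pass': P(defective) = 0.1·0.8069 / (0.1·0.8069 + 0.6·0.1931) ≈ 0.4105

0.411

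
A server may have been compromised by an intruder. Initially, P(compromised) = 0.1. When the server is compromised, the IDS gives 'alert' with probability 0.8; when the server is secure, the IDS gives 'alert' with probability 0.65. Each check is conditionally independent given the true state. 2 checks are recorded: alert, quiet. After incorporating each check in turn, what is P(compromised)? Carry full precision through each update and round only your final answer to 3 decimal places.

After 'alert': P(compromised) = 0.8·0.1000 / (0.8·0.1000 + 0.65·0.9000) ≈ 0.1203
After 'quiet': P(compromised) = 0.2·0.1203 / (0.2·0.1203 + 0.35·0.8797) ≈ 0.0725

0.072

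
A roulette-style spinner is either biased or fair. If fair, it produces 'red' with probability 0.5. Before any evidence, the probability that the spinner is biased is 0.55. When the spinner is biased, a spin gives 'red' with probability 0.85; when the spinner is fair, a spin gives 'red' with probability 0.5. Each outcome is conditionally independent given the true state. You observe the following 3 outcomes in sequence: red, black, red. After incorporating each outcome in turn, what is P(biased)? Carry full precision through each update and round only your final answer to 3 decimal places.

0.514

After 'red': P(biased) = 0.85·0.5500 / (0.85·0.5500 + 0.5·0.4500) ≈ 0.6751
After 'black': P(biased) = 0.15·0.6751 / (0.15·0.6751 + 0.5·0.3249) ≈ 0.3840
After 'red': P(biased) = 0.85·0.3840 / (0.85·0.3840 + 0.5·0.6160) ≈ 0.5145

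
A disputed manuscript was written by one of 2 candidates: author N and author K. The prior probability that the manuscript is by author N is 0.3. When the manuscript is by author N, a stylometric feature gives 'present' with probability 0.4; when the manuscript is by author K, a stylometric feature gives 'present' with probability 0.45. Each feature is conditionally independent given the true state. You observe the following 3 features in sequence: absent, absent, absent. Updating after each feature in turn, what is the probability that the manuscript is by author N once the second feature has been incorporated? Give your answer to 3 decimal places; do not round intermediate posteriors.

0.338

After 'absent': P(author N) = 0.6·0.3000 / (0.6·0.3000 + 0.55·0.7000) ≈ 0.3186
After 'absent': P(author N) = 0.6·0.3186 / (0.6·0.3186 + 0.55·0.6814) ≈ 0.3378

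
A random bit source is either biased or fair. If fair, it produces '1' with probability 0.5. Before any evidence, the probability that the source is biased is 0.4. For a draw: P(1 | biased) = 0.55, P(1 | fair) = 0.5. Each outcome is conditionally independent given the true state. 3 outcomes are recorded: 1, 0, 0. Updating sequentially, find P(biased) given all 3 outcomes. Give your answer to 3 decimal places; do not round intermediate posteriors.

Each posterior becomes the prior for the next update.
After '1': P(biased) = 0.55·0.4000 / (0.55·0.4000 + 0.5·0.6000) ≈ 0.4231
After '0': P(biased) = 0.45·0.4231 / (0.45·0.4231 + 0.5·0.5769) ≈ 0.3976
After '0': P(biased) = 0.45·0.3976 / (0.45·0.3976 + 0.5·0.6024) ≈ 0.3726

0.373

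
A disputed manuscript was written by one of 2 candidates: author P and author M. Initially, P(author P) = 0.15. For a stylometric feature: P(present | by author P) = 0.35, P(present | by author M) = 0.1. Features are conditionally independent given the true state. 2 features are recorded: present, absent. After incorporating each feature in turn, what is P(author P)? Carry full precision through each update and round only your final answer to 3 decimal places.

0.308

After 'present': P(author P) = 0.35·0.1500 / (0.35·0.1500 + 0.1·0.8500) ≈ 0.3818
After 'absent': P(author P) = 0.65·0.3818 / (0.65·0.3818 + 0.9·0.6182) ≈ 0.3085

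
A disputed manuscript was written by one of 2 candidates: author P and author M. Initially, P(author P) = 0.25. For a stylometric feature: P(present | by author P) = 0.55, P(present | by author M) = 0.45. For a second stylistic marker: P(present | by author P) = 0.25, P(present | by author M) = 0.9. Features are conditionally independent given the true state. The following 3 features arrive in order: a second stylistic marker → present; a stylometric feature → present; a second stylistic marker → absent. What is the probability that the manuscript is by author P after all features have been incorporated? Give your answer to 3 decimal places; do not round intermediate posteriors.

After a second stylistic marker='present': P(author P) = 0.25·0.2500 / (0.25·0.2500 + 0.9·0.7500) ≈ 0.0847
After a stylometric feature='present': P(author P) = 0.55·0.0847 / (0.55·0.0847 + 0.45·0.9153) ≈ 0.1017
After a second stylistic marker='absent': P(author P) = 0.75·0.1017 / (0.75·0.1017 + 0.1·0.8983) ≈ 0.4591

0.459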